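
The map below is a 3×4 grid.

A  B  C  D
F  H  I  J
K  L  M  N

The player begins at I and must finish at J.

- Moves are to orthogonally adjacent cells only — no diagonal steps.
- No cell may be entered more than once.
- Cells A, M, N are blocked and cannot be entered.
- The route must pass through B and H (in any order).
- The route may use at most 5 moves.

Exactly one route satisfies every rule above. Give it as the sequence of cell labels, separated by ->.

I -> H -> B -> C -> D -> J

Any route must reach B and H and still end at J within 5 moves, so the order of the required stops is forced.
Route from I: left 1 to H, up 1 to B, right 2 to D, down 1 to J — 5 moves in all.
Check: all required cells visited; 5 ≤ 5 moves.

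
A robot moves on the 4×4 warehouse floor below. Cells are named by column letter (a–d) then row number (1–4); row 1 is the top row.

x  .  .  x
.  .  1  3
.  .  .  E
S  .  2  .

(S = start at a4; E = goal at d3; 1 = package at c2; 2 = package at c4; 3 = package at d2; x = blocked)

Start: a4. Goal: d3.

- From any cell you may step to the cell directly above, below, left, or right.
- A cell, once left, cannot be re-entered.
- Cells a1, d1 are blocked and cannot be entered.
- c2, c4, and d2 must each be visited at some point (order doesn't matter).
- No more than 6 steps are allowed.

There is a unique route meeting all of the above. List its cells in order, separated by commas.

a4, b4, c4, c3, c2, d2, d3

Any route must reach c2, c4, and d2 and still end at d3 within 6 moves, so the order of the required stops is forced.
Route from a4: 2× right (reaching c4), 2× up (reaching c2), right to d2, down to d3 — 6 moves in all.
Check: all required cells visited; 6 ≤ 6 moves.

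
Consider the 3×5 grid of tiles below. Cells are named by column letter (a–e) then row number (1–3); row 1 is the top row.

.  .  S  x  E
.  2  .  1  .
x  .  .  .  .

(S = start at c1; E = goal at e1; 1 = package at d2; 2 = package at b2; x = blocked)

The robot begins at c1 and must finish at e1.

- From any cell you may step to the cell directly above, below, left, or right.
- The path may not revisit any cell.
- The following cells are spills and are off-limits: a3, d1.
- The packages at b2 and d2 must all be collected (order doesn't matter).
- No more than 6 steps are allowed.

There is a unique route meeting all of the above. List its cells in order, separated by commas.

Any route must reach b2 and d2 and still end at e1 within 6 moves, so the order of the required stops is forced.
Route from c1: left 1 to b1, down 1 to b2, right 3 to e2, up 1 to e1 — 6 moves in all.
Check: all required cells visited; 6 ≤ 6 moves.

c1, b1, b2, c2, d2, e2, e1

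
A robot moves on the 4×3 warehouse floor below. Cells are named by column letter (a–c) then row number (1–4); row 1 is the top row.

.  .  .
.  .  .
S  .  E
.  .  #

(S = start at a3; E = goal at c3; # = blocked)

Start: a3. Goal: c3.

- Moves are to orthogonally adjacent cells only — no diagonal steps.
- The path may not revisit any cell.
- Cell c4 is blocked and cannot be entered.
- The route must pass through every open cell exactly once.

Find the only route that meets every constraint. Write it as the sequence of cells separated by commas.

a3, a4, b4, b3, b2, a2, a1, b1, c1, c2, c3

Need to visit all 11 open cells exactly once, starting at a3 and ending at c3.
Cell c1 has only two open neighbours (c2 and b1), so the path must pass straight through it: one of those is the cell it's entered from and the other is where it exits.
Route from a3: down 1 to a4, right 1 to b4, up 2 to b2, left 1 to a2, up 1 to a1, right 2 to c1, down 2 to c3 — 10 moves in all.
Check: all 11 open cells covered.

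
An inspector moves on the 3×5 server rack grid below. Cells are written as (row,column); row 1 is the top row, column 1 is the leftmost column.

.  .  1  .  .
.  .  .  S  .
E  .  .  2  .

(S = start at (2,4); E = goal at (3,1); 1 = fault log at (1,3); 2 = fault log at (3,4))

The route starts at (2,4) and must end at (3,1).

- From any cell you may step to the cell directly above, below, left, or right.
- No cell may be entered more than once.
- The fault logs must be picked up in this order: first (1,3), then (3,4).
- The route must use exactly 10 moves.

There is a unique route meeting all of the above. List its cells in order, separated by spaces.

The waypoints must appear in the order (1,3), (3,4), with no cell reused.
Route from (2,4): left 1 to (2,3), up 1 to (1,3), right 2 to (1,5), down 2 to (3,5), left 4 to (3,1) — 10 moves in all.
Check: order respected (1 at step 2, 2 at step 7); 10 moves as required.

(2,4) (2,3) (1,3) (1,4) (1,5) (2,5) (3,5) (3,4) (3,3) (3,2) (3,1)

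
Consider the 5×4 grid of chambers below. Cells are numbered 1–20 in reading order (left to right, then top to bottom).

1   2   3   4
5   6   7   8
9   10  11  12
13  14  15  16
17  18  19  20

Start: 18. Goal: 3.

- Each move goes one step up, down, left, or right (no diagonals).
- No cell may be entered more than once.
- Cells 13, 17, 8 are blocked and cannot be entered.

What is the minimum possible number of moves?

5

The Manhattan distance from 18 to 3 is |5−1| + |2−3| = 5, so at least 5 moves are needed.
A route of 5 moves achieves this: 18 → 14 → 10 → 6 → 2 → 3.
Since 5 matches the lower bound, it is optimal.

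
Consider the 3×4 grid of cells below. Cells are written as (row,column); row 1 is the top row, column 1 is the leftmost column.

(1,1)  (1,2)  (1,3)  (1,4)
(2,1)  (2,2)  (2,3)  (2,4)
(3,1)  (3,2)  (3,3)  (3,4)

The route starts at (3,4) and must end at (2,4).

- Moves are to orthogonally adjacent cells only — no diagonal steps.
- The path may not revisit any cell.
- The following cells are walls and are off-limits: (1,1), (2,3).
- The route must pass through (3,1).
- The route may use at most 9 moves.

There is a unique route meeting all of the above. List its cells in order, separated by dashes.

(3,4) - (3,3) - (3,2) - (3,1) - (2,1) - (2,2) - (1,2) - (1,3) - (1,4) - (2,4)

The 9-move cap with required stops at (3,1) leaves no slack for detours.
Route from (3,4): 3× left (reaching (3,1)), up to (2,1), right to (2,2), up to (1,2), 2× right (reaching (1,4)), down to (2,4) — 9 moves in all.
Check: all required cells visited; 9 ≤ 9 moves.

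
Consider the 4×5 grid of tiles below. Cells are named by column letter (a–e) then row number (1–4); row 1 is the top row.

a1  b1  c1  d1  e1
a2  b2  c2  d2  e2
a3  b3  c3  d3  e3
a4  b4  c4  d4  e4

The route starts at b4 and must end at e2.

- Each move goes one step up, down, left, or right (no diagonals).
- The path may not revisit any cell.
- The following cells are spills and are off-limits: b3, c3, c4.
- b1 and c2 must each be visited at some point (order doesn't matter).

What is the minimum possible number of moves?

9

Any route passes through b1 and c2 in some order between b4 and e2. Summing Manhattan distances along each leg and taking the cheapest ordering (b4 → b1 → c2 → e2) gives a lower bound of 3 + 2 + 2 = 7 moves.
That bound ignores the blocked cells. Measuring each leg by the fewest moves that actually steer around them (b4→b1: 5; b1→c2: 2; c2→e2: 2) raises the lower bound to 9.
A route of 9 moves exists: b4 → a4 → a3 → a2 → a1 → b1 → b2 → c2 → d2 → e2.
Since 9 matches that lower bound, it is optimal.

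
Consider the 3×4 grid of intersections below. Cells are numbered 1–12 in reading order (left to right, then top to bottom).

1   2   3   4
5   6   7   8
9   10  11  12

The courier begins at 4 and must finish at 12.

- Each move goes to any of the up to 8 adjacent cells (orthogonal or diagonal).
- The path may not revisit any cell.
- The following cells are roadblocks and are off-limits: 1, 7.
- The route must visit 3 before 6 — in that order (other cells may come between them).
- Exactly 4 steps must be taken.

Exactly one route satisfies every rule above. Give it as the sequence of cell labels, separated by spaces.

4 3 6 11 12

The waypoints must appear in the order 3, 6, with no cell reused.
Route from 4: left to 3, down-left to 6, down-right to 11, right to 12 — 4 moves in all.
Check: order respected (3 at step 1, 6 at step 2); 4 moves as required.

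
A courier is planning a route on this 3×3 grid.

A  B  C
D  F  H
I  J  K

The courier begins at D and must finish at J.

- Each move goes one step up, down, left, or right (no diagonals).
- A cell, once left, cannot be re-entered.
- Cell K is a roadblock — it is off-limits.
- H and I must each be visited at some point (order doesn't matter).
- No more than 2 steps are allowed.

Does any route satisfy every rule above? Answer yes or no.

Even ignoring the no-revisit rule, getting from D to J, taking the cheapest ordering D → H → I → J needs at least 2 + 3 + 1 = 6 moves (Manhattan distance per leg), which exceeds the 2-move limit.

no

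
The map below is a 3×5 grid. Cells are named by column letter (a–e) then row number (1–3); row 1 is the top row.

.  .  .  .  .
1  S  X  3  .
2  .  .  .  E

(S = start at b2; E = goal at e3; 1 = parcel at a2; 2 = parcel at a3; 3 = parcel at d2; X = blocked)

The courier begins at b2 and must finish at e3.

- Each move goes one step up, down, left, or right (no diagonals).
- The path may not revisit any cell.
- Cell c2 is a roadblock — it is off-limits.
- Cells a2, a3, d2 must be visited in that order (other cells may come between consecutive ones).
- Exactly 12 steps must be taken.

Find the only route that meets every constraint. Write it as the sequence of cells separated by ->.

The waypoints must appear in the order a2, a3, d2, with no cell reused.
Route from b2: up 1 to b1, left 1 to a1, down 2 to a3, right 3 to d3, up 2 to d1, right 1 to e1, down 2 to e3 — 12 moves in all.
Check: order respected (1 at step 3, 2 at step 4, 3 at step 8); 12 moves as required.

b2 -> b1 -> a1 -> a2 -> a3 -> b3 -> c3 -> d3 -> d2 -> d1 -> e1 -> e2 -> e3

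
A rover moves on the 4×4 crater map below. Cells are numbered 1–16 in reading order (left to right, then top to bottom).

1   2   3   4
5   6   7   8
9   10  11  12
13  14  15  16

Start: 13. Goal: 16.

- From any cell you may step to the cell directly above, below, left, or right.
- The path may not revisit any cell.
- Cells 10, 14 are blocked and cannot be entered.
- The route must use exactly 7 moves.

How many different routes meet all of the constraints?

Need simple routes of exactly 7 moves from 13 to 16 (Manhattan distance 3, so 2 moves are spent on a detour and 2 undoing it).
Enumerating: 13 9 5 6 7 11 15 16 | 13 9 5 6 7 11 12 16 | 13 9 5 6 7 8 12 16.
That gives 3 routes.

3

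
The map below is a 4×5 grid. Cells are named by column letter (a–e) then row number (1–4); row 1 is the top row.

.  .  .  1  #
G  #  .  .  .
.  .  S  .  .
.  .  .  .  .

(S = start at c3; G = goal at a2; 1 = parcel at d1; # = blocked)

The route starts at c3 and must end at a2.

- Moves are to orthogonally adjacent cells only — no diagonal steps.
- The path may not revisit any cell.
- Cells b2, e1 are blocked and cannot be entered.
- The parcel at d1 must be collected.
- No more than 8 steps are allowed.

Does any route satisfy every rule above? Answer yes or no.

yes

One route that works: c3 → c2 → d2 → d1 → c1 → b1 → a1 → a2.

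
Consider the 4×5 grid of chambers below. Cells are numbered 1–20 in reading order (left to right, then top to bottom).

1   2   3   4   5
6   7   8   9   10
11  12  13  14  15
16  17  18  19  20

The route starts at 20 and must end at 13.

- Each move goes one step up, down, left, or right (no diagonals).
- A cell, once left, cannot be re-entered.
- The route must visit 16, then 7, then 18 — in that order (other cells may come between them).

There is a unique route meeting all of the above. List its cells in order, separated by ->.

The waypoints must appear in the order 16, 7, 18, with no cell reused.
Route from 20: 3× up (reaching 5), 4× left (reaching 1), 3× down (reaching 16), right to 17, 2× up (reaching 7), 2× right (reaching 9), 2× down (reaching 19), left to 18, up to 13 — 19 moves in all.
Check: order respected (16 at step 10, 7 at step 13, 18 at step 18).

20 -> 15 -> 10 -> 5 -> 4 -> 3 -> 2 -> 1 -> 6 -> 11 -> 16 -> 17 -> 12 -> 7 -> 8 -> 9 -> 14 -> 19 -> 18 -> 13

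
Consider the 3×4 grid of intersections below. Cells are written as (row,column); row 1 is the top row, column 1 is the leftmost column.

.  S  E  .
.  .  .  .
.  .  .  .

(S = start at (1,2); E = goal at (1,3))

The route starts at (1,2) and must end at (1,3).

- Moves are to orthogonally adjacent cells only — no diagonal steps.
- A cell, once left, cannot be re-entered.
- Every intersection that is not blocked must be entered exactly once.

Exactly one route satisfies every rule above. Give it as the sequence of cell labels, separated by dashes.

Need to visit all 12 open cells exactly once, starting at (1,2) and ending at (1,3).
Cell (3,1) has only two open neighbours ((2,1) and (3,2)), so the path must pass straight through it: one of those is the cell it's entered from and the other is where it exits.
Route from (1,2): left 1 to (1,1), down 2 to (3,1), right 1 to (3,2), up 1 to (2,2), right 1 to (2,3), down 1 to (3,3), right 1 to (3,4), up 2 to (1,4), left 1 to (1,3) — 11 moves in all.
Check: all 12 open cells covered.

(1,2) - (1,1) - (2,1) - (3,1) - (3,2) - (2,2) - (2,3) - (3,3) - (3,4) - (2,4) - (1,4) - (1,3)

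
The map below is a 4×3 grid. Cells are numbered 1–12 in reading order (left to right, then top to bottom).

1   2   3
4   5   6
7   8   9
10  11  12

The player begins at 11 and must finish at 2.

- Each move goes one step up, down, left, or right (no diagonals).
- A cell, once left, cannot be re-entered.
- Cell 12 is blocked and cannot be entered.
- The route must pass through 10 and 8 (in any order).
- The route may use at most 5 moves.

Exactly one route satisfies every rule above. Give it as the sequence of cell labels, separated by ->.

11 -> 10 -> 7 -> 8 -> 5 -> 2

Any route must reach 10 and 8 and still end at 2 within 5 moves, so the order of the required stops is forced.
Route from 11: left 1 to 10, up 1 to 7, right 1 to 8, up 2 to 2 — 5 moves in all.
Check: all required cells visited; 5 ≤ 5 moves.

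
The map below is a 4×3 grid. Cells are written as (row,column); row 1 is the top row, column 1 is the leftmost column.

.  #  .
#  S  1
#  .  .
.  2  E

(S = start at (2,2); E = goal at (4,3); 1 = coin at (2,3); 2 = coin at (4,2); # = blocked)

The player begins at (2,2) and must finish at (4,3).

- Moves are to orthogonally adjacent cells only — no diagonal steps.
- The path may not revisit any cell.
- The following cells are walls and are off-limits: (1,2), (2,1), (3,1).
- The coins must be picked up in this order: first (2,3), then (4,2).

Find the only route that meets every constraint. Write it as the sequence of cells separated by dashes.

(2,2) - (2,3) - (3,3) - (3,2) - (4,2) - (4,3)

The waypoints must appear in the order (2,3), (4,2), with no cell reused.
Route from (2,2): right 1 to (2,3), down 1 to (3,3), left 1 to (3,2), down 1 to (4,2), right 1 to (4,3) — 5 moves in all.
Check: order respected (1 at step 1, 2 at step 4).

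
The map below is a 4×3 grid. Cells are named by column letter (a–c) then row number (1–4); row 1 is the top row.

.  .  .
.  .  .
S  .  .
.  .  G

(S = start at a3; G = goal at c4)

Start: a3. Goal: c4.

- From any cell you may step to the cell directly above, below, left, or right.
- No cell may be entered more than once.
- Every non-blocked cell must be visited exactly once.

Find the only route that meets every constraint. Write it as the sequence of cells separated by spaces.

Need to visit all 12 open cells exactly once, starting at a3 and ending at c4.
Cell a1 has only two open neighbours (a2 and b1), so the path must pass straight through it: one of those is the cell it's entered from and the other is where it exits.
Route from a3: down 1 to a4, right 1 to b4, up 2 to b2, left 1 to a2, up 1 to a1, right 2 to c1, down 3 to c4 — 11 moves in all.
Check: all 12 open cells covered.

a3 a4 b4 b3 b2 a2 a1 b1 c1 c2 c3 c4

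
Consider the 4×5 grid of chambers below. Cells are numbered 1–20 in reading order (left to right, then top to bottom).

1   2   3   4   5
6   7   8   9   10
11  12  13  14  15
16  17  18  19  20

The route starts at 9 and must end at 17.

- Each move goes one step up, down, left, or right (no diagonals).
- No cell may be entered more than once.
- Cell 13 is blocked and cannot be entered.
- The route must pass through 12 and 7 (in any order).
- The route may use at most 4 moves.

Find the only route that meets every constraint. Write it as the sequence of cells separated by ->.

9 -> 8 -> 7 -> 12 -> 17

The budget equals the shortest possible length, so every move has to be on a shortest route through the required cells.
Route from 9: left 2 to 7, down 2 to 17 — 4 moves in all.
Check: all required cells visited; 4 ≤ 4 moves.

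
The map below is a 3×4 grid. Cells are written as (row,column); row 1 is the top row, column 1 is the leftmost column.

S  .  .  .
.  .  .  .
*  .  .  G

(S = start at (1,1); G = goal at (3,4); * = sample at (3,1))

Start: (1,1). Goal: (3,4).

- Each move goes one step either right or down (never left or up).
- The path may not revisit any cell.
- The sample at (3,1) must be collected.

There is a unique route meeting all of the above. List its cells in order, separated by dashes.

Moves only go right or down, so the column and row indices never decrease.
Route from (1,1): 2× down (reaching (3,1)), 3× right (reaching (3,4)) — 5 moves in all.
Check: all required cells visited.

(1,1) - (2,1) - (3,1) - (3,2) - (3,3) - (3,4)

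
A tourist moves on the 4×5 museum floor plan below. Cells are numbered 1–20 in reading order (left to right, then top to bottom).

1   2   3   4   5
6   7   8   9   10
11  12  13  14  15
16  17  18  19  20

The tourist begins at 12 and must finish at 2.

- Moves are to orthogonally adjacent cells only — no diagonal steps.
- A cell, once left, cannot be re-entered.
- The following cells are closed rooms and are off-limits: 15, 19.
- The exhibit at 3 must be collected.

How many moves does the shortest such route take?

Any route passes through 3 somewhere between 12 and 2. Summing Manhattan distances along the two legs (12 → 3 → 2) gives a lower bound of 3 + 1 = 4 moves.
A route of 4 moves achieves this: 12 → 7 → 8 → 3 → 2.
Since 4 matches the lower bound, it is optimal.

4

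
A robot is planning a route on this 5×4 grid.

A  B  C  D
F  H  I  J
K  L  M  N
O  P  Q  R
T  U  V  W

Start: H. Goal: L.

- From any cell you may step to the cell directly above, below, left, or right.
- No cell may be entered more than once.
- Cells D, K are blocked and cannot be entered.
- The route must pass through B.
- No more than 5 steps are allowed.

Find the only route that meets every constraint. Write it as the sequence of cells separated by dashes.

H - B - C - I - M - L

The budget equals the shortest possible length, so every move has to be on a shortest route through the required cells.
Route from H: up to B, right to C, 2× down (reaching M), left to L — 5 moves in all.
Check: all required cells visited; 5 ≤ 5 moves.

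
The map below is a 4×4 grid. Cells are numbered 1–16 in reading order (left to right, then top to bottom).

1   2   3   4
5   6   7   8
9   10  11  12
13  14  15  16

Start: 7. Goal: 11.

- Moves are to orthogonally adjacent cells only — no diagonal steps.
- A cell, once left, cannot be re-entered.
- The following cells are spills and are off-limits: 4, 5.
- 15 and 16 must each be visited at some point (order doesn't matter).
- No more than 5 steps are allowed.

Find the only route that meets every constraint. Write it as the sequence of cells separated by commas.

Any route must reach 15 and 16 and still end at 11 within 5 moves, so the order of the required stops is forced.
Route from 7: right to 8, 2× down (reaching 16), left to 15, up to 11 — 5 moves in all.
Check: all required cells visited; 5 ≤ 5 moves.

7, 8, 12, 16, 15, 11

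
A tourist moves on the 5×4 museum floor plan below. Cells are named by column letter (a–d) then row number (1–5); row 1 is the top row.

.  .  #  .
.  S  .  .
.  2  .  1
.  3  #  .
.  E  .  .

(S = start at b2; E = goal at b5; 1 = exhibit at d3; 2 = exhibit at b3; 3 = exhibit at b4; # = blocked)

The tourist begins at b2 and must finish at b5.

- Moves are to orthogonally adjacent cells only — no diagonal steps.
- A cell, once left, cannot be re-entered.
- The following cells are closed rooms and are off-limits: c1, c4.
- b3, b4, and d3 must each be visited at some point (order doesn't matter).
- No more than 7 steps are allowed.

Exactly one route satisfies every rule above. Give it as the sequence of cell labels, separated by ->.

b2 -> c2 -> d2 -> d3 -> c3 -> b3 -> b4 -> b5

The budget equals the shortest possible length, so every move has to be on a shortest route through the required cells.
Route from b2: 2× right (reaching d2), down to d3, 2× left (reaching b3), 2× down (reaching b5) — 7 moves in all.
Check: all required cells visited; 7 ≤ 7 moves.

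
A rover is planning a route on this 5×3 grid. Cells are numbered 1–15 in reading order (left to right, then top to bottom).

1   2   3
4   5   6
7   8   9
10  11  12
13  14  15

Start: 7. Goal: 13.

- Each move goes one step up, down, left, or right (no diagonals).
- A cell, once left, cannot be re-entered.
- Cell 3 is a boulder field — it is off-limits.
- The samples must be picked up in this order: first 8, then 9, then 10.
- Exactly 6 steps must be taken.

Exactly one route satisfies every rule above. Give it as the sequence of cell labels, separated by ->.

7 -> 8 -> 9 -> 12 -> 11 -> 10 -> 13

The waypoints must appear in the order 8, 9, 10, with no cell reused.
Route from 7: 2× right (reaching 9), down to 12, 2× left (reaching 10), down to 13 — 6 moves in all.
Check: order respected (8 at step 1, 9 at step 2, 10 at step 5); 6 moves as required.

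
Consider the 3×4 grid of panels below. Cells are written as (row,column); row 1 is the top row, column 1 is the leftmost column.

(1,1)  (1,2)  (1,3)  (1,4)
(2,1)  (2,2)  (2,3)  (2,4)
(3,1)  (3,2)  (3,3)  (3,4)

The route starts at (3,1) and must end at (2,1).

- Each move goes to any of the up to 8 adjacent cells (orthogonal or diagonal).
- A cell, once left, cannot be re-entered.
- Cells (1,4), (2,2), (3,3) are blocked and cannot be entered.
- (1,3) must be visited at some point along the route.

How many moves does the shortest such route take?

Any route passes through (1,3) somewhere between (3,1) and (2,1). Summing Chebyshev distances along the two legs ((3,1) → (1,3) → (2,1)) gives a lower bound of 2 + 2 = 4 moves.
That bound ignores the blocked cells. Measuring each leg by the fewest moves that actually steer around them ((3,1)→(1,3): 3; (1,3)→(2,1): 2) raises the lower bound to 5.
A route of 5 moves exists: (3,1) → (3,2) → (2,3) → (1,3) → (1,2) → (2,1).
Since 5 matches that lower bound, it is optimal.

5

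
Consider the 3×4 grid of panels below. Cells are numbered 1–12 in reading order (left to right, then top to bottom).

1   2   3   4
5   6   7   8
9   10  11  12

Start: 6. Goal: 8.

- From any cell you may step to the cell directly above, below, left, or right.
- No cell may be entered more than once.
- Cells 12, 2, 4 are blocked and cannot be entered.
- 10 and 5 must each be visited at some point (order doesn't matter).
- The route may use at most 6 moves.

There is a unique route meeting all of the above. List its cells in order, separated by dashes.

6 - 5 - 9 - 10 - 11 - 7 - 8

The 6-move cap with required stops at 10, 5 leaves no slack for detours.
Route from 6: left to 5, down to 9, 2× right (reaching 11), up to 7, right to 8 — 6 moves in all.
Check: all required cells visited; 6 ≤ 6 moves.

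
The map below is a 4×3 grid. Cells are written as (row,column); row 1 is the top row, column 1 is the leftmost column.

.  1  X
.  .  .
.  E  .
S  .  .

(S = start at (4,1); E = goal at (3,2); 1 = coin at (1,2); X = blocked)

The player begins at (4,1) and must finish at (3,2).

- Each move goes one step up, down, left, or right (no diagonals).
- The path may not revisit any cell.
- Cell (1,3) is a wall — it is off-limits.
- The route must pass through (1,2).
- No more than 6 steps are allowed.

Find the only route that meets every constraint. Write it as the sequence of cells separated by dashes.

Any route must reach (1,2) and still end at (3,2) within 6 moves, so the order of the required stops is forced.
Route from (4,1): 3× up (reaching (1,1)), right to (1,2), 2× down (reaching (3,2)) — 6 moves in all.
Check: all required cells visited; 6 ≤ 6 moves.

(4,1) - (3,1) - (2,1) - (1,1) - (1,2) - (2,2) - (3,2)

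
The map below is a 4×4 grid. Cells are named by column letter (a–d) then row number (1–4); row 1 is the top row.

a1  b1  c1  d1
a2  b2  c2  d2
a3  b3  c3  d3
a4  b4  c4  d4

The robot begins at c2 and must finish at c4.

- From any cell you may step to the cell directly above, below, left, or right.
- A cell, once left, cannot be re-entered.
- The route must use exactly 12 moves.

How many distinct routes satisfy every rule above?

24

Need simple routes of exactly 12 moves from c2 to c4 (Manhattan distance 2, so 5 moves are spent on a detour and 5 undoing it).
Branch systematically from the start, pruning whenever the remaining move budget drops below the Manhattan distance to c4 or differs from it in parity. Grouping the completions by first move — via c1: 3; via c3: 9; via b2: 5; via d2: 7 — and summing: 3 + 9 + 5 + 7 = 24.
That gives 24 routes.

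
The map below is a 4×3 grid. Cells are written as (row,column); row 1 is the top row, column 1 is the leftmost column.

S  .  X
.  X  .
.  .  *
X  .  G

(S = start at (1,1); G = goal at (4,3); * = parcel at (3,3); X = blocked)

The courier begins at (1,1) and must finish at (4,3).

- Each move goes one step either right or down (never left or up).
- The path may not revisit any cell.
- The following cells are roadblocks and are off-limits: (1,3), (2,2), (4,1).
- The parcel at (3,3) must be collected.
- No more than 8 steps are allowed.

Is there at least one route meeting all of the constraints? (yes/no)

One route that works: (1,1) → (2,1) → (3,1) → (3,2) → (3,3) → (4,3).

yes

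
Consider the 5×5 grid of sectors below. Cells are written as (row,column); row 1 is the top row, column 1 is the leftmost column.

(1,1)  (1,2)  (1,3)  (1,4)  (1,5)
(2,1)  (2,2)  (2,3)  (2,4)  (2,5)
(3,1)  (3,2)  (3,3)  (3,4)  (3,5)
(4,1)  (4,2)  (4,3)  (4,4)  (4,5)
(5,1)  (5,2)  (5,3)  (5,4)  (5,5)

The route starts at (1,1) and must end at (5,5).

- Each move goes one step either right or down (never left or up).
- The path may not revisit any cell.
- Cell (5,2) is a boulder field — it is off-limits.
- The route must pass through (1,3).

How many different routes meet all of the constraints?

A right/down-only route from (1,1) to (5,5) makes exactly 4 down-moves and 4 right-moves in some order.
With no other constraints that would be C(8,4) = 70 routes.
Split at (1,3) and multiply the segment counts (each segment already excludes blocked cells): (1,1)→(1,3): 1; (1,3)→(5,5): 15; product = 15.
That gives 15 routes.

15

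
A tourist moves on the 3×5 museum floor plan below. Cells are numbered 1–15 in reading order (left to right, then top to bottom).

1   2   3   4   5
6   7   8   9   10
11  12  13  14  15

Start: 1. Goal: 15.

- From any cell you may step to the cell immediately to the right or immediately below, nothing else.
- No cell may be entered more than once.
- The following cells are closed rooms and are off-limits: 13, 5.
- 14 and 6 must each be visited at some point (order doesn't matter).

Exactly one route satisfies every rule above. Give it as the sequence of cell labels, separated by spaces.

Moves only go right or down, so the column and row indices never decrease.
Route from 1: down to 6, 3× right (reaching 9), down to 14, right to 15 — 6 moves in all.
Check: all required cells visited.

1 6 7 8 9 14 15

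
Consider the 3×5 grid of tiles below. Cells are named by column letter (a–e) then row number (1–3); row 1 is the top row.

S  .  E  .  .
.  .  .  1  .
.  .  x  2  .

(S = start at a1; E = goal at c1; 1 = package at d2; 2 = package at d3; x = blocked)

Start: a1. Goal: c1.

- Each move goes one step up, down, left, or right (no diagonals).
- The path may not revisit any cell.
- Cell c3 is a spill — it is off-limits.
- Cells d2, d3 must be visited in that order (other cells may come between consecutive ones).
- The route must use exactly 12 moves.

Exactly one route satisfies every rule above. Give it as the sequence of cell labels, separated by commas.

a1, a2, a3, b3, b2, c2, d2, d3, e3, e2, e1, d1, c1

The waypoints must appear in the order d2, d3, with no cell reused.
Route from a1: down 2 to a3, right 1 to b3, up 1 to b2, right 2 to d2, down 1 to d3, right 1 to e3, up 2 to e1, left 2 to c1 — 12 moves in all.
Check: order respected (1 at step 6, 2 at step 7); 12 moves as required.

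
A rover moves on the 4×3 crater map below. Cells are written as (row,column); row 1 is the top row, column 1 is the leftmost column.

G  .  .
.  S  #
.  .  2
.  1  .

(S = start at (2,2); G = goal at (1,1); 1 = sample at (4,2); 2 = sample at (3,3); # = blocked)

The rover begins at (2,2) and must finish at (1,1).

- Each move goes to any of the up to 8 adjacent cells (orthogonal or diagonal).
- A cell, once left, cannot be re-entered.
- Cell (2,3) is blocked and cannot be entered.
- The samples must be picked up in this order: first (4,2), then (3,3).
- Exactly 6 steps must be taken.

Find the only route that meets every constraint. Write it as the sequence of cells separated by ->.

(2,2) -> (3,1) -> (4,2) -> (3,3) -> (3,2) -> (2,1) -> (1,1)

The waypoints must appear in the order (4,2), (3,3), with no cell reused.
Route from (2,2): down-left to (3,1), down-right to (4,2), up-right to (3,3), left to (3,2), up-left to (2,1), up to (1,1) — 6 moves in all.
Check: order respected (1 at step 2, 2 at step 3); 6 moves as required.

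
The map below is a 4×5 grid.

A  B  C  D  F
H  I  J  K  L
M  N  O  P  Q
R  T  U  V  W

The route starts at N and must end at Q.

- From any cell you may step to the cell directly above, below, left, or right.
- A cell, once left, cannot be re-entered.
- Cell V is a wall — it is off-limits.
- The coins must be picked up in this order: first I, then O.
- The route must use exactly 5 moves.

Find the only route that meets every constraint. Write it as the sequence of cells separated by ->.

The waypoints must appear in the order I, O, with no cell reused.
Route from N: up to I, right to J, down to O, 2× right (reaching Q) — 5 moves in all.
Check: order respected (I at step 1, O at step 3); 5 moves as required.

N -> I -> J -> O -> P -> Q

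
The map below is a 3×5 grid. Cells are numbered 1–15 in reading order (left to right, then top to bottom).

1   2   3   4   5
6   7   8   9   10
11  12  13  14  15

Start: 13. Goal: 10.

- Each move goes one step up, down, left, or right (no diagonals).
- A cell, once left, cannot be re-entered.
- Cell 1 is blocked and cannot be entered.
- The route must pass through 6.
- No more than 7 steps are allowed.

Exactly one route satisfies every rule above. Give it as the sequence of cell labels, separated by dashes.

The 7-move cap with required stops at 6 leaves no slack for detours.
Route from 13: left 2 to 11, up 1 to 6, right 4 to 10 — 7 moves in all.
Check: all required cells visited; 7 ≤ 7 moves.

13 - 12 - 11 - 6 - 7 - 8 - 9 - 10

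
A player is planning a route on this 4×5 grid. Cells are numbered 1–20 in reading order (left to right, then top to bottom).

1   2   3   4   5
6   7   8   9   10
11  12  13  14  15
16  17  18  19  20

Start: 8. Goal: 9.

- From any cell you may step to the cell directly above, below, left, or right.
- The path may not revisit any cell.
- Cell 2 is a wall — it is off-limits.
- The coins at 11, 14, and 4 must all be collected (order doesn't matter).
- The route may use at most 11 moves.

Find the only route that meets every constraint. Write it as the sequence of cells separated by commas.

The budget equals the shortest possible length, so every move has to be on a shortest route through the required cells.
Route from 8: 2× left (reaching 6), down to 11, 4× right (reaching 15), 2× up (reaching 5), left to 4, down to 9 — 11 moves in all.
Check: all required cells visited; 11 ≤ 11 moves.

8, 7, 6, 11, 12, 13, 14, 15, 10, 5, 4, 9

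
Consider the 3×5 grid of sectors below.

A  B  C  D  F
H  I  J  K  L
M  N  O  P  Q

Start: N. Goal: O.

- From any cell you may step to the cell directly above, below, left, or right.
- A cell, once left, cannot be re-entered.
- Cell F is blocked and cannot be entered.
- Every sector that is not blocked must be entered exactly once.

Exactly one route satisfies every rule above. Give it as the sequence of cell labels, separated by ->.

Need to visit all 14 open cells exactly once, starting at N and ending at O.
Cell M has only two open neighbours (H and N), so the path must pass straight through it: one of those is the cell it's entered from and the other is where it exits.
Route from N: left to M, 2× up (reaching A), right to B, down to I, right to J, up to C, right to D, down to K, right to L, down to Q, 2× left (reaching O) — 13 moves in all.
Check: all 14 open cells covered.

N -> M -> H -> A -> B -> I -> J -> C -> D -> K -> L -> Q -> P -> O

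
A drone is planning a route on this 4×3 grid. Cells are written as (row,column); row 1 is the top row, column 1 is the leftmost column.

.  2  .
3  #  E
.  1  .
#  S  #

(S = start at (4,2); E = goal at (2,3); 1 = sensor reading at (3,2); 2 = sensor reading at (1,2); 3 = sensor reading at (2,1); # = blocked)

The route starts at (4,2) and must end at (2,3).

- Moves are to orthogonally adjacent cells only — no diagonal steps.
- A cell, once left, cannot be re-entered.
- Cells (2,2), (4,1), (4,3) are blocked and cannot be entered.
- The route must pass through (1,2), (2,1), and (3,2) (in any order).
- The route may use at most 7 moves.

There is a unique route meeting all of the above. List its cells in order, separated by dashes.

(4,2) - (3,2) - (3,1) - (2,1) - (1,1) - (1,2) - (1,3) - (2,3)

The budget equals the shortest possible length, so every move has to be on a shortest route through the required cells.
Route from (4,2): up 1 to (3,2), left 1 to (3,1), up 2 to (1,1), right 2 to (1,3), down 1 to (2,3) — 7 moves in all.
Check: all required cells visited; 7 ≤ 7 moves.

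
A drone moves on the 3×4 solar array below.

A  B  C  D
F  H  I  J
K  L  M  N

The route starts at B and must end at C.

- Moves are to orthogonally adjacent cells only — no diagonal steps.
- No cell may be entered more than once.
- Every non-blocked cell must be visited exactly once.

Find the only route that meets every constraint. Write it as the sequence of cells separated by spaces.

Need to visit all 12 open cells exactly once, starting at B and ending at C.
Route from B: left to A, 2× down (reaching K), right to L, up to H, right to I, down to M, right to N, 2× up (reaching D), left to C — 11 moves in all.
Check: all 12 open cells covered.

B A F K L H I M N J D C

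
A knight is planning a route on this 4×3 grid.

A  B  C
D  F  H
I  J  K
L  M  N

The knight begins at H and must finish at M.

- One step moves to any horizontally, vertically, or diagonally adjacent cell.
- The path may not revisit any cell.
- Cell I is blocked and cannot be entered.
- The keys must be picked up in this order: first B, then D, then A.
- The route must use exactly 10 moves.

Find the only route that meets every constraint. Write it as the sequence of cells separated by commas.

H, C, B, D, A, F, K, N, J, L, M

The waypoints must appear in the order B, D, A, with no cell reused.
Route from H: up 1 to C, left 1 to B, down-left 1 to D, up 1 to A, down-right 2 to K, down 1 to N, up-left 1 to J, down-left 1 to L, right 1 to M — 10 moves in all.
Check: order respected (B at step 2, D at step 3, A at step 4); 10 moves as required.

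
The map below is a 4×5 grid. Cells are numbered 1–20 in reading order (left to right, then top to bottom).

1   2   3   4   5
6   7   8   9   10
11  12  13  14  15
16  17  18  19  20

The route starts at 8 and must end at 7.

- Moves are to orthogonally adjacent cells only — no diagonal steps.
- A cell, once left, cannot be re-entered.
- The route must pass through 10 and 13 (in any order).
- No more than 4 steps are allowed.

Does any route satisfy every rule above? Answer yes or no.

Even ignoring the no-revisit rule, getting from 8 to 7, taking the cheapest ordering 8 → 10 → 13 → 7 needs at least 2 + 3 + 2 = 7 moves (Manhattan distance per leg), which exceeds the 4-move limit.

no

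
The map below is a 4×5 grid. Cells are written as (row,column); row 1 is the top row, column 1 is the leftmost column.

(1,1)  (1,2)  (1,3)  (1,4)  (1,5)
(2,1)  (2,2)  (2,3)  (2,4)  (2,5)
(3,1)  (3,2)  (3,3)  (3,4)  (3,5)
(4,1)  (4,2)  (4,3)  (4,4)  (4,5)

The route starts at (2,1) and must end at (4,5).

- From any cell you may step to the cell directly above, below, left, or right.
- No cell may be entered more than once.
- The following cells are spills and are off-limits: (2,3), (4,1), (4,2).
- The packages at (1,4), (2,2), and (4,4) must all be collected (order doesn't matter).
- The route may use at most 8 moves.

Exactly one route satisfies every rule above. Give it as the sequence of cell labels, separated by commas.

The 8-move cap with required stops at (1,4), (2,2), (4,4) leaves no slack for detours.
Route from (2,1): right to (2,2), up to (1,2), 2× right (reaching (1,4)), 3× down (reaching (4,4)), right to (4,5) — 8 moves in all.
Check: all required cells visited; 8 ≤ 8 moves.

(2,1), (2,2), (1,2), (1,3), (1,4), (2,4), (3,4), (4,4), (4,5)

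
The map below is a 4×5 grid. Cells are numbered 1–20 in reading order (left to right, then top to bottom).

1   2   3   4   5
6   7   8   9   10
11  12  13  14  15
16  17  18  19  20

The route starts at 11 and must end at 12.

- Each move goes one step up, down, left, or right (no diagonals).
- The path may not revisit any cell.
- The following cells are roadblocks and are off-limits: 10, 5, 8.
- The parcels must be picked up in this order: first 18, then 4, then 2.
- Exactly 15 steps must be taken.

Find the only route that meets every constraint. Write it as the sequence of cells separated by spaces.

The waypoints must appear in the order 18, 4, 2, with no cell reused.
Route from 11: down to 16, 4× right (reaching 20), up to 15, left to 14, 2× up (reaching 4), 3× left (reaching 1), down to 6, right to 7, down to 12 — 15 moves in all.
Check: order respected (18 at step 3, 4 at step 9, 2 at step 11); 15 moves as required.

11 16 17 18 19 20 15 14 9 4 3 2 1 6 7 12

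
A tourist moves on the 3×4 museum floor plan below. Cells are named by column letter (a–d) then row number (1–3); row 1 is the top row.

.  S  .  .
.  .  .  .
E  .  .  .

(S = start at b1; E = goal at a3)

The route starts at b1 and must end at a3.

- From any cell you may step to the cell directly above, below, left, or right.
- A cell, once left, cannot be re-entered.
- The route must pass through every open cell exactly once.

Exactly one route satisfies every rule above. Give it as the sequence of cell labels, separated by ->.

b1 -> a1 -> a2 -> b2 -> c2 -> c1 -> d1 -> d2 -> d3 -> c3 -> b3 -> a3

Need to visit all 12 open cells exactly once, starting at b1 and ending at a3.
Cell a1 has only two open neighbours (a2 and b1), so the path must pass straight through it: one of those is the cell it's entered from and the other is where it exits.
Route from b1: left 1 to a1, down 1 to a2, right 2 to c2, up 1 to c1, right 1 to d1, down 2 to d3, left 3 to a3 — 11 moves in all.
Check: all 12 open cells covered.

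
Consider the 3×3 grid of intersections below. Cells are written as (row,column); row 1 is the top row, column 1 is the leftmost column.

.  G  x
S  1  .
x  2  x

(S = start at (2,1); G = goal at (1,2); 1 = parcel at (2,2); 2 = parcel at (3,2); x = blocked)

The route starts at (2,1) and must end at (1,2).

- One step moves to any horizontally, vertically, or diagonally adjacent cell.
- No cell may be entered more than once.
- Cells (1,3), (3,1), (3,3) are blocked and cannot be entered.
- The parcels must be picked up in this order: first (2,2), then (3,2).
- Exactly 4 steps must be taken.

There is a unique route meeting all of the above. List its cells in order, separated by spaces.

The waypoints must appear in the order (2,2), (3,2), with no cell reused.
Route from (2,1): right to (2,2), down to (3,2), up-right to (2,3), up-left to (1,2) — 4 moves in all.
Check: order respected (1 at step 1, 2 at step 2); 4 moves as required.

(2,1) (2,2) (3,2) (2,3) (1,2)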